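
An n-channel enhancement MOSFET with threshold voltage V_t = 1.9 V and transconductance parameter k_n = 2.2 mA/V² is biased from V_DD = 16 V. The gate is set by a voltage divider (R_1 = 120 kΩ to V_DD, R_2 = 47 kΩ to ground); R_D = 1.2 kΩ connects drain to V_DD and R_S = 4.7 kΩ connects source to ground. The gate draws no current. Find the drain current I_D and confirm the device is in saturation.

V_G = V_DD·R_2/(R_1+R_2) = 16×47/167 = 4.5 V.
Assume saturation: I_D = (k_n/2)(V_GS − V_t)² with V_GS = V_G − I_D·R_S = 4.5 − 4.7·I_D.
Substituting gives 24.3·I_D² − 27.9·I_D + 7.45 = 0, with roots I_D = 0.422 or 0.727 mA.
The root I_D = 0.727 mA gives V_GS = 1.09 V ≤ V_t, so take I_D = 0.422 mA.
Then V_GS = 2.52 V and V_DS = V_DD − I_D(R_D+R_S) = 16 − 0.422×5.9 = 13.5 V.
Saturation requires V_DS ≥ V_GS − V_t = 0.619 V; 13.5 ≥ 0.619 ✓.

I_D ≈ 0.42 mA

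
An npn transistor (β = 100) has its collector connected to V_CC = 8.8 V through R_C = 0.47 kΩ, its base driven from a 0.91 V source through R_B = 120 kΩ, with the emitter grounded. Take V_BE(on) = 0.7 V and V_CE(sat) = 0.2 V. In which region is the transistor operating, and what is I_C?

Assume active. Base-emitter loop: I_B = (V_BB − V_BE)/R_B = (0.91 − 0.7)/120 = 0.00175 mA.
I_C = β·I_B = 100×0.00175 = 0.175 mA.
V_CE = V_CC − I_C·R_C = 8.8 − 0.175×0.47 = 8.72 V > V_CE(sat), so the active-region assumption holds.

active; I_C ≈ 0.18 mA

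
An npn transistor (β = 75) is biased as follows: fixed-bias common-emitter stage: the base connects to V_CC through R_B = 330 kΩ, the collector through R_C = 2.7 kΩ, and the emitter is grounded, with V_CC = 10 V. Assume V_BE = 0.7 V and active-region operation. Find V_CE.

Base loop: V_CC = I_B·R_B + V_BE, so I_B = (10 − 0.7)/330 kΩ = 0.0282 mA.
In the active region I_C = β·I_B = 75 × 0.0282 = 2.11 mA.
Collector loop: V_CE = V_CC − I_C·R_C = 10 − 2.11×2.7 = 4.29 V.
Since V_CE = 4.29 V > V_CE(sat) ≈ 0.2 V, the transistor is in the active region as assumed.

V_CE ≈ 4.3 V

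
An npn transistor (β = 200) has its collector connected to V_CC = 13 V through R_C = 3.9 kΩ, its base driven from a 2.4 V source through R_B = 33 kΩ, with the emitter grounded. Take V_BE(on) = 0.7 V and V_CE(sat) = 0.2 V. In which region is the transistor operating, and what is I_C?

Assume active: I_B = (2.4 − 0.7)/33 = 0.0515 mA, giving I_C = β·I_B = 10.3 mA.
But then V_CE = 13 − 10.3×3.9 = -27.2 V < V_CE(sat) = 0.2 V — impossible in the active region.
So the transistor is saturated. With V_CE = 0.2 V, I_C = (V_CC − 0.2)/R_C = 12.8/3.9 = 3.28 mA.
Check: β·I_B = 10.3 mA > I_C = 3.28 mA, confirming saturation.

saturation; I_C ≈ 3.3 mA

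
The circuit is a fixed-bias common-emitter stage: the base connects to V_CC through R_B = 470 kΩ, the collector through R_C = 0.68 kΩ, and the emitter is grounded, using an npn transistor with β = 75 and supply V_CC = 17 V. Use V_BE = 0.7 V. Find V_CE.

V_CE ≈ 15 V

Base loop: V_CC = I_B·R_B + V_BE, so I_B = (17 − 0.7)/470 kΩ = 0.0347 mA.
In the active region I_C = β·I_B = 75 × 0.0347 = 2.6 mA.
Collector loop: V_CE = V_CC − I_C·R_C = 17 − 2.6×0.68 = 15.2 V.
Since V_CE = 15.2 V > V_CE(sat) ≈ 0.2 V, the transistor is in the active region as assumed.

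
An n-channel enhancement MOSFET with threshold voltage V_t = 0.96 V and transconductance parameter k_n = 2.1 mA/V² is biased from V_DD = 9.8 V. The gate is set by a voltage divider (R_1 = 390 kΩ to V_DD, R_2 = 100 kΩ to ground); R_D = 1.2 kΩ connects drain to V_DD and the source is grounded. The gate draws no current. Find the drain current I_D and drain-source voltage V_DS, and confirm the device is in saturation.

I_D ≈ 1.1 mA, V_DS ≈ 8.4 V

V_G = V_DD·R_2/(R_1+R_2) = 9.8×100/490 = 2 V. With the source grounded, V_GS = V_G = 2 V.
Assume saturation: I_D = (k_n/2)(V_GS − V_t)² = (2.1/2)×(2 − 0.96)² = 1.05×1.04² = 1.14 mA.
V_DS = V_DD − I_D·R_D = 9.8 − 1.14×1.2 = 8.44 V.
Saturation requires V_DS ≥ V_GS − V_t = 1.04 V; 8.44 ≥ 1.04 ✓.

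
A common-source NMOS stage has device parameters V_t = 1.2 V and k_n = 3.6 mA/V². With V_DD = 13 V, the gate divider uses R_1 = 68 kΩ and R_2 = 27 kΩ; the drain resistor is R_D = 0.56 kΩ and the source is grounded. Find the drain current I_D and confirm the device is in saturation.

I_D ≈ 11 mA

V_G = V_DD·R_2/(R_1+R_2) = 13×27/95 = 3.69 V. With the source grounded, V_GS = V_G = 3.69 V.
Assume saturation: I_D = (k_n/2)(V_GS − V_t)² = (3.6/2)×(3.69 − 1.2)² = 1.8×2.49² = 11.2 mA.
V_DS = V_DD − I_D·R_D = 13 − 11.2×0.56 = 6.73 V.
Saturation requires V_DS ≥ V_GS − V_t = 2.49 V; 6.73 ≥ 2.49 ✓.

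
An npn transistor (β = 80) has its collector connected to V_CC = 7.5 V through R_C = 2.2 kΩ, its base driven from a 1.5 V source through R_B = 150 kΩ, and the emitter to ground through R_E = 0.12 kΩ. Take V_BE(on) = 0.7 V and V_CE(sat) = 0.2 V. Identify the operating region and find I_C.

active; I_C ≈ 0.4 mA

Assume active. Base-emitter loop: I_B = (V_BB − V_BE)/(R_B + (β+1)R_E) = (1.5 − 0.7)/(150 + 81×0.12) = 0.00501 mA.
I_C = β·I_B = 80×0.00501 = 0.401 mA.
V_CE = V_CC − I_C·R_C − I_E·R_E = 7.5 − 0.401×2.2 − 0.406×0.12 = 6.57 V > V_CE(sat), so the active-region assumption holds.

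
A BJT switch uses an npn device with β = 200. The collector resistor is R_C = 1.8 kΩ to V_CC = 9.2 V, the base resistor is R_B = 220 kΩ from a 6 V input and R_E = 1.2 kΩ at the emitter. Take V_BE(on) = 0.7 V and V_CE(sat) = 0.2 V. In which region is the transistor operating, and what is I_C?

active; I_C ≈ 2.3 mA

Assume active. Base-emitter loop: I_B = (V_BB − V_BE)/(R_B + (β+1)R_E) = (6 − 0.7)/(220 + 201×1.2) = 0.0115 mA.
I_C = β·I_B = 200×0.0115 = 2.3 mA.
V_CE = V_CC − I_C·R_C − I_E·R_E = 9.2 − 2.3×1.8 − 2.31×1.2 = 2.29 V > V_CE(sat), so the active-region assumption holds.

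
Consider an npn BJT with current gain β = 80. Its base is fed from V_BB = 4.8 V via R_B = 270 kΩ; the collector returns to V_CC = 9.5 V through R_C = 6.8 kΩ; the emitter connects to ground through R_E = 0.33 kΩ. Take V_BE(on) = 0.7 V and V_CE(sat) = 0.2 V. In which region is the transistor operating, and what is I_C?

Assume active. Base-emitter loop: I_B = (V_BB − V_BE)/(R_B + (β+1)R_E) = (4.8 − 0.7)/(270 + 81×0.33) = 0.0138 mA.
I_C = β·I_B = 80×0.0138 = 1.11 mA.
V_CE = V_CC − I_C·R_C − I_E·R_E = 9.5 − 1.11×6.8 − 1.12×0.33 = 1.61 V > V_CE(sat), so the active-region assumption holds.

active; I_C ≈ 1.1 mA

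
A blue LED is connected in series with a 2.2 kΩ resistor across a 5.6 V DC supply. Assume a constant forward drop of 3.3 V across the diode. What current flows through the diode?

KVL around the loop: 5.6 = V_D + I·R = 3.3 + I × 2.2 kΩ.
So I = (5.6 − 3.3) / 2.2 kΩ = 2.3 / 2.2 = 1.05 mA.

I ≈ 1 mA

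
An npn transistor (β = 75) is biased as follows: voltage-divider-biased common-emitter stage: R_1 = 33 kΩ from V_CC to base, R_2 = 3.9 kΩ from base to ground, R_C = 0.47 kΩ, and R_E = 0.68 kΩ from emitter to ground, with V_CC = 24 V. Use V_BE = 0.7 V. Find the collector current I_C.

Thevenize the base divider: V_Th = V_CC·R_2/(R_1+R_2) = 24×3.9/36.9 = 2.54 V, R_Th = R_1‖R_2 = 3.49 kΩ.
Base-emitter loop: V_Th = I_B·R_Th + V_BE + (β+1)I_B·R_E, so I_B = (2.54 − 0.7) / (3.49 + 76×0.68) = 0.0333 mA.
I_C = β·I_B = 75×0.0333 = 2.5 mA, and I_E = (β+1)I_B = 2.53 mA.
V_CE = V_CC − I_C·R_C − I_E·R_E = 24 − 2.5×0.47 − 2.53×0.68 = 21.1 V.
V_CE = 21.1 V > 0.2 V confirms active-region operation.

I_C ≈ 2.5 mA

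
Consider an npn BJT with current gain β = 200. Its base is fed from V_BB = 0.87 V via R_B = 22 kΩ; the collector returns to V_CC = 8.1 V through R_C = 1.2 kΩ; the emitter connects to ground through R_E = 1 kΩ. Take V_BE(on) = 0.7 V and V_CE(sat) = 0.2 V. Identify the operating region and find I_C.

active; I_C ≈ 0.15 mA

Assume active. Base-emitter loop: I_B = (V_BB − V_BE)/(R_B + (β+1)R_E) = (0.87 − 0.7)/(22 + 201×1) = 0.000762 mA.
I_C = β·I_B = 200×0.000762 = 0.152 mA.
V_CE = V_CC − I_C·R_C − I_E·R_E = 8.1 − 0.152×1.2 − 0.153×1 = 7.76 V > V_CE(sat), so the active-region assumption holds.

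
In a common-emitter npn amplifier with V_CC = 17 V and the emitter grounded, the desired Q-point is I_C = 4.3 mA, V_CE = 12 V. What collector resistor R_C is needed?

R_C ≈ 1.2 kΩ

Collector loop: V_CC = I_C·R_C + V_CE.
R_C = (V_CC − V_CE)/I_C = (17 − 12)/4.3 = 1.16 kΩ.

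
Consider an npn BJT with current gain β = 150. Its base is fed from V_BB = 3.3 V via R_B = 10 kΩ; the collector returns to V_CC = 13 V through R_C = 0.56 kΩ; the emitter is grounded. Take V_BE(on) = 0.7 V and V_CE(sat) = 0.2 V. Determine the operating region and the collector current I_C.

saturation; I_C ≈ 23 mA

Assume active: I_B = (3.3 − 0.7)/10 = 0.26 mA, giving I_C = β·I_B = 39 mA.
But then V_CE = 13 − 39×0.56 = -8.84 V < V_CE(sat) = 0.2 V — impossible in the active region.
So the transistor is saturated. With V_CE = 0.2 V, I_C = (V_CC − 0.2)/R_C = 12.8/0.56 = 22.9 mA.
Check: β·I_B = 39 mA > I_C = 22.9 mA, confirming saturation.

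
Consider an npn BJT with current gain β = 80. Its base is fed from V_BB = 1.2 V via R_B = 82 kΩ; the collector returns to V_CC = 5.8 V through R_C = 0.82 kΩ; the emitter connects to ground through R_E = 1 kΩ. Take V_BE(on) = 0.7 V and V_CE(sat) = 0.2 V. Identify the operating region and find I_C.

Assume active. Base-emitter loop: I_B = (V_BB − V_BE)/(R_B + (β+1)R_E) = (1.2 − 0.7)/(82 + 81×1) = 0.00307 mA.
I_C = β·I_B = 80×0.00307 = 0.245 mA.
V_CE = V_CC − I_C·R_C − I_E·R_E = 5.8 − 0.245×0.82 − 0.248×1 = 5.35 V > V_CE(sat), so the active-region assumption holds.

active; I_C ≈ 0.25 mA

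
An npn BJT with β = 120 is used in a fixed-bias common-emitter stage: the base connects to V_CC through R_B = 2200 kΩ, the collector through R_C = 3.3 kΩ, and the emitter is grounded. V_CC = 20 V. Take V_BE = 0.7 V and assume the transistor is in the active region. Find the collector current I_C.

I_C ≈ 1.1 mA

Base loop: V_CC = I_B·R_B + V_BE, so I_B = (20 − 0.7)/2200 kΩ = 0.00877 mA.
In the active region I_C = β·I_B = 120 × 0.00877 = 1.05 mA.
Collector loop: V_CE = V_CC − I_C·R_C = 20 − 1.05×3.3 = 16.5 V.
Since V_CE = 16.5 V > V_CE(sat) ≈ 0.2 V, the transistor is in the active region as assumed.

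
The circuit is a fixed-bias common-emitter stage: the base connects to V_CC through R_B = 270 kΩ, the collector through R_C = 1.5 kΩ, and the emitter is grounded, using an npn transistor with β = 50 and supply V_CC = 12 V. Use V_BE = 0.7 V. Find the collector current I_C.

Base loop: V_CC = I_B·R_B + V_BE, so I_B = (12 − 0.7)/270 kΩ = 0.0419 mA.
In the active region I_C = β·I_B = 50 × 0.0419 = 2.09 mA.
Collector loop: V_CE = V_CC − I_C·R_C = 12 − 2.09×1.5 = 8.86 V.
Since V_CE = 8.86 V > V_CE(sat) ≈ 0.2 V, the transistor is in the active region as assumed.

I_C ≈ 2.1 mA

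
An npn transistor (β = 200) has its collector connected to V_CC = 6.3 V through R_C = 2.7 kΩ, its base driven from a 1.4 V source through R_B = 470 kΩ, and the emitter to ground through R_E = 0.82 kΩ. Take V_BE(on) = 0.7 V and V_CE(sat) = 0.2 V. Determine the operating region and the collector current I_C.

active; I_C ≈ 0.22 mA

Assume active. Base-emitter loop: I_B = (V_BB − V_BE)/(R_B + (β+1)R_E) = (1.4 − 0.7)/(470 + 201×0.82) = 0.0011 mA.
I_C = β·I_B = 200×0.0011 = 0.221 mA.
V_CE = V_CC − I_C·R_C − I_E·R_E = 6.3 − 0.221×2.7 − 0.222×0.82 = 5.52 V > V_CE(sat), so the active-region assumption holds.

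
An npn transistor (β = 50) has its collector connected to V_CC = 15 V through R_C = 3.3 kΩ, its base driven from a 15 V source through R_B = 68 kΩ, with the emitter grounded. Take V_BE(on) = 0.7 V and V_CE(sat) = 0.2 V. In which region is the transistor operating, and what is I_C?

Assume active: I_B = (15 − 0.7)/68 = 0.21 mA, giving I_C = β·I_B = 10.5 mA.
But then V_CE = 15 − 10.5×3.3 = -19.7 V < V_CE(sat) = 0.2 V — impossible in the active region.
So the transistor is saturated. With V_CE = 0.2 V, I_C = (V_CC − 0.2)/R_C = 14.8/3.3 = 4.48 mA.
Check: β·I_B = 10.5 mA > I_C = 4.48 mA, confirming saturation.

saturation; I_C ≈ 4.5 mA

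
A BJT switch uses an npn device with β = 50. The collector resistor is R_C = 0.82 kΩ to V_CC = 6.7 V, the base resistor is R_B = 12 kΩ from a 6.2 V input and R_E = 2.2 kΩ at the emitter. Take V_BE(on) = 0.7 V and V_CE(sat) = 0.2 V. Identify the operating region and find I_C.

Assume active: I_B = (6.2 − 0.7)/(12 + 51×2.2) = 0.0443 mA, I_C = β·I_B = 2.21 mA.
Then V_CE = 6.7 − 2.21×0.82 − 2.26×2.2 = -0.0842 V < 0.2 V — the active assumption fails.
Re-solve with V_CE = 0.2 V. KCL at the emitter: V_E/R_E = (V_BB−0.7−V_E)/R_B + (V_CC−0.2−V_E)/R_C, giving V_E = 4.77 V.
I_C = (V_CC − 0.2 − V_E)/R_C = (6.5 − 4.77)/0.82 = 2.11 mA.
Check: I_B = (5.5 − 4.77)/12 = 0.0607 mA, and β·I_B = 3.04 mA > I_C, confirming saturation.

saturation; I_C ≈ 2.1 mA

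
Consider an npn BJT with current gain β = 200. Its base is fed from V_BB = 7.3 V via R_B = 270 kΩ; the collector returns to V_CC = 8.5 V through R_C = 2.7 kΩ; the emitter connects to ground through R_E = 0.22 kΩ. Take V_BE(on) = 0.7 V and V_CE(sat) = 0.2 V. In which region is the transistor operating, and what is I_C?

Assume active: I_B = (7.3 − 0.7)/(270 + 201×0.22) = 0.021 mA, I_C = β·I_B = 4.2 mA.
Then V_CE = 8.5 − 4.2×2.7 − 4.22×0.22 = -3.77 V < 0.2 V — the active assumption fails.
Re-solve with V_CE = 0.2 V. KCL at the emitter: V_E/R_E = (V_BB−0.7−V_E)/R_B + (V_CC−0.2−V_E)/R_C, giving V_E = 0.63 V.
I_C = (V_CC − 0.2 − V_E)/R_C = (8.3 − 0.63)/2.7 = 2.84 mA.
Check: I_B = (6.6 − 0.63)/270 = 0.0221 mA, and β·I_B = 4.42 mA > I_C, confirming saturation.

saturation; I_C ≈ 2.8 mA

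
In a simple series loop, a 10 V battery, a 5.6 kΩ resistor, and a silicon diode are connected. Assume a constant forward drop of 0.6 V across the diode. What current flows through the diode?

KVL around the loop: 10 = V_D + I·R = 0.6 + I × 5.6 kΩ.
So I = (10 − 0.6) / 5.6 kΩ = 9.4 / 5.6 = 1.68 mA.

I ≈ 1.7 mA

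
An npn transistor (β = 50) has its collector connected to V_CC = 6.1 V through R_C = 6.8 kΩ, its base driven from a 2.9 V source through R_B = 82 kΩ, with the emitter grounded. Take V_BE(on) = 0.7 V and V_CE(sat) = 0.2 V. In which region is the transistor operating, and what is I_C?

Assume active: I_B = (2.9 − 0.7)/82 = 0.0268 mA, giving I_C = β·I_B = 1.34 mA.
But then V_CE = 6.1 − 1.34×6.8 = -3.02 V < V_CE(sat) = 0.2 V — impossible in the active region.
So the transistor is saturated. With V_CE = 0.2 V, I_C = (V_CC − 0.2)/R_C = 5.9/6.8 = 0.868 mA.
Check: β·I_B = 1.34 mA > I_C = 0.868 mA, confirming saturation.

saturation; I_C ≈ 0.87 mA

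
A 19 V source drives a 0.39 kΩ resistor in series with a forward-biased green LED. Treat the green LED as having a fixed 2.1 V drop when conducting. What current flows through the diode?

KVL around the loop: 19 = V_D + I·R = 2.1 + I × 0.39 kΩ.
So I = (19 − 2.1) / 0.39 kΩ = 16.9 / 0.39 = 43.3 mA.

I ≈ 43 mA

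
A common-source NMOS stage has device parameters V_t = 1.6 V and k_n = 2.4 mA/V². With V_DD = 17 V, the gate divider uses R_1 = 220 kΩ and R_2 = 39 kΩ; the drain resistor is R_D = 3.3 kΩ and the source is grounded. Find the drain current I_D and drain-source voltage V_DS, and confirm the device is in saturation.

V_G = V_DD·R_2/(R_1+R_2) = 17×39/259 = 2.56 V. With the source grounded, V_GS = V_G = 2.56 V.
Assume saturation: I_D = (k_n/2)(V_GS − V_t)² = (2.4/2)×(2.56 − 1.6)² = 1.2×0.96² = 1.11 mA.
V_DS = V_DD − I_D·R_D = 17 − 1.11×3.3 = 13.4 V.
Saturation requires V_DS ≥ V_GS − V_t = 0.96 V; 13.4 ≥ 0.96 ✓.

I_D ≈ 1.1 mA, V_DS ≈ 13 V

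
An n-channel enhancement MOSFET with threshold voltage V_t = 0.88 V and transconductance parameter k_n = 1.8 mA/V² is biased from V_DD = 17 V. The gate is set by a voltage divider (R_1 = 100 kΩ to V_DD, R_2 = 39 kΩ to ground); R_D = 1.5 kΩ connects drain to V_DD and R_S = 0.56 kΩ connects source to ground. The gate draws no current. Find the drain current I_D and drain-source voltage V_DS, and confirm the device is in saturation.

V_G = V_DD·R_2/(R_1+R_2) = 17×39/139 = 4.77 V.
Assume saturation: I_D = (k_n/2)(V_GS − V_t)² with V_GS = V_G − I_D·R_S = 4.77 − 0.56·I_D.
Substituting gives 0.282·I_D² − 4.92·I_D + 13.6 = 0, with roots I_D = 3.45 or 14 mA.
The root I_D = 14 mA gives V_GS = -3.06 V ≤ V_t, so take I_D = 3.45 mA.
Then V_GS = 2.84 V and V_DS = V_DD − I_D(R_D+R_S) = 17 − 3.45×2.06 = 9.89 V.
Saturation requires V_DS ≥ V_GS − V_t = 1.96 V; 9.89 ≥ 1.96 ✓.

I_D ≈ 3.4 mA, V_DS ≈ 9.9 V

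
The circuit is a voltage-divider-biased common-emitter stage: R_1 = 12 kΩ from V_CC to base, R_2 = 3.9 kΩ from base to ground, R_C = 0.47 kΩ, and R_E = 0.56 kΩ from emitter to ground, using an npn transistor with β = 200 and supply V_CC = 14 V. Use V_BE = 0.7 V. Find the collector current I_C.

Thevenize the base divider: V_Th = V_CC·R_2/(R_1+R_2) = 14×3.9/15.9 = 3.43 V, R_Th = R_1‖R_2 = 2.94 kΩ.
Base-emitter loop: V_Th = I_B·R_Th + V_BE + (β+1)I_B·R_E, so I_B = (3.43 − 0.7) / (2.94 + 201×0.56) = 0.0237 mA.
I_C = β·I_B = 200×0.0237 = 4.73 mA, and I_E = (β+1)I_B = 4.76 mA.
V_CE = V_CC − I_C·R_C − I_E·R_E = 14 − 4.73×0.47 − 4.76×0.56 = 9.11 V.
V_CE = 9.11 V > 0.2 V confirms active-region operation.

I_C ≈ 4.7 mA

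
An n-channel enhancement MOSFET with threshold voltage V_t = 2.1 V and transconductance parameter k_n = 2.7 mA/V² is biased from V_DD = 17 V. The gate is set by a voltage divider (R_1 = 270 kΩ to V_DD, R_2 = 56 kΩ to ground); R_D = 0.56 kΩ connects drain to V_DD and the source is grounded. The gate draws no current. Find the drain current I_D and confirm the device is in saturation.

V_G = V_DD·R_2/(R_1+R_2) = 17×56/326 = 2.92 V. With the source grounded, V_GS = V_G = 2.92 V.
Assume saturation: I_D = (k_n/2)(V_GS − V_t)² = (2.7/2)×(2.92 − 2.1)² = 1.35×0.82² = 0.908 mA.
V_DS = V_DD − I_D·R_D = 17 − 0.908×0.56 = 16.5 V.
Saturation requires V_DS ≥ V_GS − V_t = 0.82 V; 16.5 ≥ 0.82 ✓.

I_D ≈ 0.91 mA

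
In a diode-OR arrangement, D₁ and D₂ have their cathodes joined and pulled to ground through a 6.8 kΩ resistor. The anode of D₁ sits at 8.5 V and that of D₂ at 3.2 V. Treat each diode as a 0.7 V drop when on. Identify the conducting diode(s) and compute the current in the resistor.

Only D₁ conducts; I_R ≈ 1.1 mA

Assume both conduct. Then node N would need to be at both 8.5−0.7 = 7.8 V and 3.2−0.7 = 2.5 V, which is impossible.
Assume only D₁ conducts: V_N = 8.5 − 0.7 = 7.8 V, so I_R = 7.8/6.8 = 1.15 mA.
Check D₂: its anode-to-cathode voltage is 3.2 − 7.8 = -4.6 V < 0.7 V, so it is off. The assumption is consistent.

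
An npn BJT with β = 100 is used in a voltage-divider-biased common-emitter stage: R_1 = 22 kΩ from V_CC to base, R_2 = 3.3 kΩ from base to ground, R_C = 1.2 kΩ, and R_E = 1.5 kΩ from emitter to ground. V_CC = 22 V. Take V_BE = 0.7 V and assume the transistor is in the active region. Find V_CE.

Thevenize the base divider: V_Th = V_CC·R_2/(R_1+R_2) = 22×3.3/25.3 = 2.87 V, R_Th = R_1‖R_2 = 2.87 kΩ.
Base-emitter loop: V_Th = I_B·R_Th + V_BE + (β+1)I_B·R_E, so I_B = (2.87 − 0.7) / (2.87 + 101×1.5) = 0.0141 mA.
I_C = β·I_B = 100×0.0141 = 1.41 mA, and I_E = (β+1)I_B = 1.42 mA.
V_CE = V_CC − I_C·R_C − I_E·R_E = 22 − 1.41×1.2 − 1.42×1.5 = 18.2 V.
V_CE = 18.2 V > 0.2 V confirms active-region operation.

V_CE ≈ 18 V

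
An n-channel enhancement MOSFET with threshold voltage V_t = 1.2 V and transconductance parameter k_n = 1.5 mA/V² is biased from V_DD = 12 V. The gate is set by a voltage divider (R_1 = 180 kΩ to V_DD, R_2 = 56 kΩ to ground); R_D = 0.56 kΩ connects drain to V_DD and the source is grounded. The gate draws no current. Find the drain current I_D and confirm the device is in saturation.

V_G = V_DD·R_2/(R_1+R_2) = 12×56/236 = 2.85 V. With the source grounded, V_GS = V_G = 2.85 V.
Assume saturation: I_D = (k_n/2)(V_GS − V_t)² = (1.5/2)×(2.85 − 1.2)² = 0.75×1.65² = 2.04 mA.
V_DS = V_DD − I_D·R_D = 12 − 2.04×0.56 = 10.9 V.
Saturation requires V_DS ≥ V_GS − V_t = 1.65 V; 10.9 ≥ 1.65 ✓.

I_D ≈ 2 mA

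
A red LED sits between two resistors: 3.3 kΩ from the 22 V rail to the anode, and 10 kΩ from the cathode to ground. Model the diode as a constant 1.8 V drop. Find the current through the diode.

I ≈ 1.5 mA

The two resistors are in series with the diode, so KVL gives 22 = I·3.3 + 1.8 + I·10.
I = (22 − 1.8) / (3.3 + 10) kΩ = 20.2 / 13.3 = 1.52 mA.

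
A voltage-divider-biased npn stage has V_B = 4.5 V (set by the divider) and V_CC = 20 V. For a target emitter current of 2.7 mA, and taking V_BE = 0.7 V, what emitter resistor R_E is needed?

V_E = V_B − V_BE = 4.5 − 0.7 = 3.8 V.
R_E = V_E / I_E = 3.8 / 2.7 = 1.41 kΩ.

R_E ≈ 1.4 kΩ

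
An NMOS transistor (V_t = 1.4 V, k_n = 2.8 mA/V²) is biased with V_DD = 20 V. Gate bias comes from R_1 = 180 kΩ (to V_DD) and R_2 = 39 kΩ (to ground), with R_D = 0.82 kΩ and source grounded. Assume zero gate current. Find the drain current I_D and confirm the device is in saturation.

V_G = V_DD·R_2/(R_1+R_2) = 20×39/219 = 3.56 V. With the source grounded, V_GS = V_G = 3.56 V.
Assume saturation: I_D = (k_n/2)(V_GS − V_t)² = (2.8/2)×(3.56 − 1.4)² = 1.4×2.16² = 6.54 mA.
V_DS = V_DD − I_D·R_D = 20 − 6.54×0.82 = 14.6 V.
Saturation requires V_DS ≥ V_GS − V_t = 2.16 V; 14.6 ≥ 2.16 ✓.

I_D ≈ 6.5 mA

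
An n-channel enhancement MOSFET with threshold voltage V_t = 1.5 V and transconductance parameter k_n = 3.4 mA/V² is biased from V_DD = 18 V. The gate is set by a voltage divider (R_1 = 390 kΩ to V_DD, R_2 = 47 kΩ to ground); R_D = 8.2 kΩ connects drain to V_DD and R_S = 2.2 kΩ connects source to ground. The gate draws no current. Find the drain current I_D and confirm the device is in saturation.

V_G = V_DD·R_2/(R_1+R_2) = 18×47/437 = 1.94 V.
Assume saturation: I_D = (k_n/2)(V_GS − V_t)² with V_GS = V_G − I_D·R_S = 1.94 − 2.2·I_D.
Substituting gives 8.23·I_D² − 4.26·I_D + 0.323 = 0, with roots I_D = 0.0923 or 0.426 mA.
The root I_D = 0.426 mA gives V_GS = 1 V ≤ V_t, so take I_D = 0.0923 mA.
Then V_GS = 1.73 V and V_DS = V_DD − I_D(R_D+R_S) = 18 − 0.0923×10.4 = 17 V.
Saturation requires V_DS ≥ V_GS − V_t = 0.233 V; 17 ≥ 0.233 ✓.

I_D ≈ 0.092 mA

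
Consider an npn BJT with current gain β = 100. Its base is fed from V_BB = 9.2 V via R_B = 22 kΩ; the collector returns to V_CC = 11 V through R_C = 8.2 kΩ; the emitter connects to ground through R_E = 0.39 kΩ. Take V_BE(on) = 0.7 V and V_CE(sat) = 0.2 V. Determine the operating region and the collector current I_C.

saturation; I_C ≈ 1.2 mA

Assume active: I_B = (9.2 − 0.7)/(22 + 101×0.39) = 0.138 mA, I_C = β·I_B = 13.8 mA.
Then V_CE = 11 − 13.8×8.2 − 14×0.39 = -108 V < 0.2 V — the active assumption fails.
Re-solve with V_CE = 0.2 V. KCL at the emitter: V_E/R_E = (V_BB−0.7−V_E)/R_B + (V_CC−0.2−V_E)/R_C, giving V_E = 0.624 V.
I_C = (V_CC − 0.2 − V_E)/R_C = (10.8 − 0.624)/8.2 = 1.24 mA.
Check: I_B = (8.5 − 0.624)/22 = 0.358 mA, and β·I_B = 35.8 mA > I_C, confirming saturation.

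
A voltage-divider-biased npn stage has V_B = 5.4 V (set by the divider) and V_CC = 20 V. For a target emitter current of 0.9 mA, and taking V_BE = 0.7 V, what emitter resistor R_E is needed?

V_E = V_B − V_BE = 5.4 − 0.7 = 4.7 V.
R_E = V_E / I_E = 4.7 / 0.9 = 5.22 kΩ.

R_E ≈ 5.2 kΩ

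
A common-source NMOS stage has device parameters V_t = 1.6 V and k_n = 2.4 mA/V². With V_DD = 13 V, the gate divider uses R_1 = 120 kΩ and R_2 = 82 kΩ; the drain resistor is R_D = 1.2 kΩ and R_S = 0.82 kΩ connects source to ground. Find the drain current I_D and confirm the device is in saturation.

I_D ≈ 2.7 mA

V_G = V_DD·R_2/(R_1+R_2) = 13×82/202 = 5.28 V.
Assume saturation: I_D = (k_n/2)(V_GS − V_t)² with V_GS = V_G − I_D·R_S = 5.28 − 0.82·I_D.
Substituting gives 0.807·I_D² − 8.24·I_D + 16.2 = 0, with roots I_D = 2.67 or 7.54 mA.
The root I_D = 7.54 mA gives V_GS = -0.907 V ≤ V_t, so take I_D = 2.67 mA.
Then V_GS = 3.09 V and V_DS = V_DD − I_D(R_D+R_S) = 13 − 2.67×2.02 = 7.61 V.
Saturation requires V_DS ≥ V_GS − V_t = 1.49 V; 7.61 ≥ 1.49 ✓.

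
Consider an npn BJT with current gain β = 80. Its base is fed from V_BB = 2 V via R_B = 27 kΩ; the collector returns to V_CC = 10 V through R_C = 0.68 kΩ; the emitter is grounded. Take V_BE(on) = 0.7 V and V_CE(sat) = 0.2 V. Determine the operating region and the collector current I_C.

active; I_C ≈ 3.9 mA

Assume active. Base-emitter loop: I_B = (V_BB − V_BE)/R_B = (2 − 0.7)/27 = 0.0481 mA.
I_C = β·I_B = 80×0.0481 = 3.85 mA.
V_CE = V_CC − I_C·R_C = 10 − 3.85×0.68 = 7.38 V > V_CE(sat), so the active-region assumption holds.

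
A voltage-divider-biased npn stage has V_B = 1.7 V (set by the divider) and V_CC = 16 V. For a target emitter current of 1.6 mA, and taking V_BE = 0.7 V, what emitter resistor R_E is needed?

R_E ≈ 0.62 kΩ

V_E = V_B − V_BE = 1.7 − 0.7 = 1 V.
R_E = V_E / I_E = 1 / 1.6 = 0.625 kΩ.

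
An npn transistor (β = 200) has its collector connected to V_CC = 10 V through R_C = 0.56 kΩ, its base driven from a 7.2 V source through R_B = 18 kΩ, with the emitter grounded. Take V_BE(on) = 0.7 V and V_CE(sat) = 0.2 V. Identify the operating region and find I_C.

Assume active: I_B = (7.2 − 0.7)/18 = 0.361 mA, giving I_C = β·I_B = 72.2 mA.
But then V_CE = 10 − 72.2×0.56 = -30.4 V < V_CE(sat) = 0.2 V — impossible in the active region.
So the transistor is saturated. With V_CE = 0.2 V, I_C = (V_CC − 0.2)/R_C = 9.8/0.56 = 17.5 mA.
Check: β·I_B = 72.2 mA > I_C = 17.5 mA, confirming saturation.

saturation; I_C ≈ 18 mA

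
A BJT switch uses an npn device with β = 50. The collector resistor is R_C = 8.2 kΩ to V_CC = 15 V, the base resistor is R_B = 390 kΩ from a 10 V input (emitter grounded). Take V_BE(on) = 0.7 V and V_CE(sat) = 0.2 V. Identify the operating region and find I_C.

Assume active. Base-emitter loop: I_B = (V_BB − V_BE)/R_B = (10 − 0.7)/390 = 0.0238 mA.
I_C = β·I_B = 50×0.0238 = 1.19 mA.
V_CE = V_CC − I_C·R_C = 15 − 1.19×8.2 = 5.22 V > V_CE(sat), so the active-region assumption holds.

active; I_C ≈ 1.2 mA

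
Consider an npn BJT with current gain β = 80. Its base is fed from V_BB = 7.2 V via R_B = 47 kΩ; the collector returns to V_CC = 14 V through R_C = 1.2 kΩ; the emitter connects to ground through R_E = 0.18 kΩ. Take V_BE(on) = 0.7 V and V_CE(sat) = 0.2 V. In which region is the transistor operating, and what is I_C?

Assume active. Base-emitter loop: I_B = (V_BB − V_BE)/(R_B + (β+1)R_E) = (7.2 − 0.7)/(47 + 81×0.18) = 0.106 mA.
I_C = β·I_B = 80×0.106 = 8.44 mA.
V_CE = V_CC − I_C·R_C − I_E·R_E = 14 − 8.44×1.2 − 8.55×0.18 = 2.33 V > V_CE(sat), so the active-region assumption holds.

active; I_C ≈ 8.4 mA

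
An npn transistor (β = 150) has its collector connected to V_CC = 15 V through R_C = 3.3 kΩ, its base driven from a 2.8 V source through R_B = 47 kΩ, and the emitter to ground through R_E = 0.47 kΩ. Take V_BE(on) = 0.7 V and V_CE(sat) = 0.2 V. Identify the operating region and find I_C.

Assume active. Base-emitter loop: I_B = (V_BB − V_BE)/(R_B + (β+1)R_E) = (2.8 − 0.7)/(47 + 151×0.47) = 0.0178 mA.
I_C = β·I_B = 150×0.0178 = 2.67 mA.
V_CE = V_CC − I_C·R_C − I_E·R_E = 15 − 2.67×3.3 − 2.69×0.47 = 4.93 V > V_CE(sat), so the active-region assumption holds.

active; I_C ≈ 2.7 mA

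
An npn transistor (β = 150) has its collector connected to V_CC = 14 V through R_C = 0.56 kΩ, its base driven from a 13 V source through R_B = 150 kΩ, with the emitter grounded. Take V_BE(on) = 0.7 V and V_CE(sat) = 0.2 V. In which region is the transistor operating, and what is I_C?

active; I_C ≈ 12 mA

Assume active. Base-emitter loop: I_B = (V_BB − V_BE)/R_B = (13 − 0.7)/150 = 0.082 mA.
I_C = β·I_B = 150×0.082 = 12.3 mA.
V_CE = V_CC − I_C·R_C = 14 − 12.3×0.56 = 7.11 V > V_CE(sat), so the active-region assumption holds.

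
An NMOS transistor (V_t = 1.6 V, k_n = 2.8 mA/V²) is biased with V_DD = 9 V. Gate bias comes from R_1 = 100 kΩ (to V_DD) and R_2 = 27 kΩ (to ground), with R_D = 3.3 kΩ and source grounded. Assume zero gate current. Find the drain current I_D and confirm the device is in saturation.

V_G = V_DD·R_2/(R_1+R_2) = 9×27/127 = 1.91 V. With the source grounded, V_GS = V_G = 1.91 V.
Assume saturation: I_D = (k_n/2)(V_GS − V_t)² = (2.8/2)×(1.91 − 1.6)² = 1.4×0.313² = 0.137 mA.
V_DS = V_DD − I_D·R_D = 9 − 0.137×3.3 = 8.55 V.
Saturation requires V_DS ≥ V_GS − V_t = 0.313 V; 8.55 ≥ 0.313 ✓.

I_D ≈ 0.14 mA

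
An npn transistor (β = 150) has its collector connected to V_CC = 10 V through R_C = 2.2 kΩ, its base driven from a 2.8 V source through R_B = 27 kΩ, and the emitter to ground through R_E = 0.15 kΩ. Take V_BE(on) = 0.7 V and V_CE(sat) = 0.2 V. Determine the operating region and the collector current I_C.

Assume active: I_B = (2.8 − 0.7)/(27 + 151×0.15) = 0.0423 mA, I_C = β·I_B = 6.34 mA.
Then V_CE = 10 − 6.34×2.2 − 6.39×0.15 = -4.92 V < 0.2 V — the active assumption fails.
Re-solve with V_CE = 0.2 V. KCL at the emitter: V_E/R_E = (V_BB−0.7−V_E)/R_B + (V_CC−0.2−V_E)/R_C, giving V_E = 0.633 V.
I_C = (V_CC − 0.2 − V_E)/R_C = (9.8 − 0.633)/2.2 = 4.17 mA.
Check: I_B = (2.1 − 0.633)/27 = 0.0543 mA, and β·I_B = 8.15 mA > I_C, confirming saturation.

saturation; I_C ≈ 4.2 mA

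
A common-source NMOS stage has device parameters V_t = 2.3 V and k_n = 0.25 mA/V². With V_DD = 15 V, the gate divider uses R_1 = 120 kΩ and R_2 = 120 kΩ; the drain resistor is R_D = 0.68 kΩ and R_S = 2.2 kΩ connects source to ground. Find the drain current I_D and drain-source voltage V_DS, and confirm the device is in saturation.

V_G = V_DD·R_2/(R_1+R_2) = 15×120/240 = 7.5 V.
Assume saturation: I_D = (k_n/2)(V_GS − V_t)² with V_GS = V_G − I_D·R_S = 7.5 − 2.2·I_D.
Substituting gives 0.605·I_D² − 3.86·I_D + 3.38 = 0, with roots I_D = 1.05 or 5.33 mA.
The root I_D = 5.33 mA gives V_GS = -4.23 V ≤ V_t, so take I_D = 1.05 mA.
Then V_GS = 5.2 V and V_DS = V_DD − I_D(R_D+R_S) = 15 − 1.05×2.88 = 12 V.
Saturation requires V_DS ≥ V_GS − V_t = 2.9 V; 12 ≥ 2.9 ✓.

I_D ≈ 1 mA, V_DS ≈ 12 V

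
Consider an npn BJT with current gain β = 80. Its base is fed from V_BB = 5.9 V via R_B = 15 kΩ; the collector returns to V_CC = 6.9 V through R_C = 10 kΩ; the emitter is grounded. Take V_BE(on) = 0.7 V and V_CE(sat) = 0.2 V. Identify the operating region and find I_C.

saturation; I_C ≈ 0.67 mA

Assume active: I_B = (5.9 − 0.7)/15 = 0.347 mA, giving I_C = β·I_B = 27.7 mA.
But then V_CE = 6.9 − 27.7×10 = -270 V < V_CE(sat) = 0.2 V — impossible in the active region.
So the transistor is saturated. With V_CE = 0.2 V, I_C = (V_CC − 0.2)/R_C = 6.7/10 = 0.67 mA.
Check: β·I_B = 27.7 mA > I_C = 0.67 mA, confirming saturation.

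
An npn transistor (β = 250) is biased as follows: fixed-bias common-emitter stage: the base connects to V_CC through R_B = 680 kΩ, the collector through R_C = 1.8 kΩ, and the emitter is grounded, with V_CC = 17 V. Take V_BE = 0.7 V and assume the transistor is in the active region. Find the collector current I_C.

I_C ≈ 6 mA

Base loop: V_CC = I_B·R_B + V_BE, so I_B = (17 − 0.7)/680 kΩ = 0.024 mA.
In the active region I_C = β·I_B = 250 × 0.024 = 5.99 mA.
Collector loop: V_CE = V_CC − I_C·R_C = 17 − 5.99×1.8 = 6.21 V.
Since V_CE = 6.21 V > V_CE(sat) ≈ 0.2 V, the transistor is in the active region as assumed.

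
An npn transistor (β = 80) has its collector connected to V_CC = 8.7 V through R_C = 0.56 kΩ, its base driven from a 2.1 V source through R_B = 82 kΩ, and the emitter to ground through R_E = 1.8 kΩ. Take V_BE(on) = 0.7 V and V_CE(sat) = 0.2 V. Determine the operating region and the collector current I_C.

Assume active. Base-emitter loop: I_B = (V_BB − V_BE)/(R_B + (β+1)R_E) = (2.1 − 0.7)/(82 + 81×1.8) = 0.00615 mA.
I_C = β·I_B = 80×0.00615 = 0.492 mA.
V_CE = V_CC − I_C·R_C − I_E·R_E = 8.7 − 0.492×0.56 − 0.498×1.8 = 7.53 V > V_CE(sat), so the active-region assumption holds.

active; I_C ≈ 0.49 mA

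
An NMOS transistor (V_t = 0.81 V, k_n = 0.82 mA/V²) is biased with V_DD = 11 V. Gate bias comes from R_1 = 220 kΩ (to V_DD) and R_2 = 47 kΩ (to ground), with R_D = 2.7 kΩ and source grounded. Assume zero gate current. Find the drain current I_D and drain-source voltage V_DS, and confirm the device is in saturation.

V_G = V_DD·R_2/(R_1+R_2) = 11×47/267 = 1.94 V. With the source grounded, V_GS = V_G = 1.94 V.
Assume saturation: I_D = (k_n/2)(V_GS − V_t)² = (0.82/2)×(1.94 − 0.81)² = 0.41×1.13² = 0.52 mA.
V_DS = V_DD − I_D·R_D = 11 − 0.52×2.7 = 9.6 V.
Saturation requires V_DS ≥ V_GS − V_t = 1.13 V; 9.6 ≥ 1.13 ✓.

I_D ≈ 0.52 mA, V_DS ≈ 9.6 V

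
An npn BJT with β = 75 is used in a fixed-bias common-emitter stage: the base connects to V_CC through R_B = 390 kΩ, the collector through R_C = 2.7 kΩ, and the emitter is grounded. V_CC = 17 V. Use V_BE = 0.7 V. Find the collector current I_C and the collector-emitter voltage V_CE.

I_C ≈ 3.1 mA, V_CE ≈ 8.5 V

Base loop: V_CC = I_B·R_B + V_BE, so I_B = (17 − 0.7)/390 kΩ = 0.0418 mA.
In the active region I_C = β·I_B = 75 × 0.0418 = 3.13 mA.
Collector loop: V_CE = V_CC − I_C·R_C = 17 − 3.13×2.7 = 8.54 V.
Since V_CE = 8.54 V > V_CE(sat) ≈ 0.2 V, the transistor is in the active region as assumed.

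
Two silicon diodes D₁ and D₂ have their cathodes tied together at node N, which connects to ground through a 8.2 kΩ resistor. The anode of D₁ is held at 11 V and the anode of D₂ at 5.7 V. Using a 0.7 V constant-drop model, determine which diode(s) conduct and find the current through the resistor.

Only D₁ conducts; I_R ≈ 1.3 mA

Assume both conduct. Then node N would need to be at both 11−0.7 = 10.3 V and 5.7−0.7 = 5 V, which is impossible.
Assume only D₁ conducts: V_N = 11 − 0.7 = 10.3 V, so I_R = 10.3/8.2 = 1.26 mA.
Check D₂: its anode-to-cathode voltage is 5.7 − 10.3 = -4.6 V < 0.7 V, so it is off. The assumption is consistent.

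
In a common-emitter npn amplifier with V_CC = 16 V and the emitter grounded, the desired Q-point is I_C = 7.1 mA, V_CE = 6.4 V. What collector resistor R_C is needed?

R_C ≈ 1.4 kΩ

Collector loop: V_CC = I_C·R_C + V_CE.
R_C = (V_CC − V_CE)/I_C = (16 − 6.4)/7.1 = 1.35 kΩ.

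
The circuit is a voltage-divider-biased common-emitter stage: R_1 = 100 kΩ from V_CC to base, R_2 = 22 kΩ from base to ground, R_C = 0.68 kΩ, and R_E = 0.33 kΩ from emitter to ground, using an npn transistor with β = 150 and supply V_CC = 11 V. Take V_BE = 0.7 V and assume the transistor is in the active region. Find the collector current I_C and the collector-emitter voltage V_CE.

Thevenize the base divider: V_Th = V_CC·R_2/(R_1+R_2) = 11×22/122 = 1.98 V, R_Th = R_1‖R_2 = 18 kΩ.
Base-emitter loop: V_Th = I_B·R_Th + V_BE + (β+1)I_B·R_E, so I_B = (1.98 − 0.7) / (18 + 151×0.33) = 0.0189 mA.
I_C = β·I_B = 150×0.0189 = 2.84 mA, and I_E = (β+1)I_B = 2.86 mA.
V_CE = V_CC − I_C·R_C − I_E·R_E = 11 − 2.84×0.68 − 2.86×0.33 = 8.13 V.
V_CE = 8.13 V > 0.2 V confirms active-region operation.

I_C ≈ 2.8 mA, V_CE ≈ 8.1 V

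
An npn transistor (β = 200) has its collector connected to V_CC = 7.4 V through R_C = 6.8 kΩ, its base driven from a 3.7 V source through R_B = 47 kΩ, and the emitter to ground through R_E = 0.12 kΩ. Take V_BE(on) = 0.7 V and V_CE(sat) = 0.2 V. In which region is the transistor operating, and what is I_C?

saturation; I_C ≈ 1 mA

Assume active: I_B = (3.7 − 0.7)/(47 + 201×0.12) = 0.0422 mA, I_C = β·I_B = 8.44 mA.
Then V_CE = 7.4 − 8.44×6.8 − 8.48×0.12 = -51 V < 0.2 V — the active assumption fails.
Re-solve with V_CE = 0.2 V. KCL at the emitter: V_E/R_E = (V_BB−0.7−V_E)/R_B + (V_CC−0.2−V_E)/R_C, giving V_E = 0.132 V.
I_C = (V_CC − 0.2 − V_E)/R_C = (7.2 − 0.132)/6.8 = 1.04 mA.
Check: I_B = (3 − 0.132)/47 = 0.061 mA, and β·I_B = 12.2 mA > I_C, confirming saturation.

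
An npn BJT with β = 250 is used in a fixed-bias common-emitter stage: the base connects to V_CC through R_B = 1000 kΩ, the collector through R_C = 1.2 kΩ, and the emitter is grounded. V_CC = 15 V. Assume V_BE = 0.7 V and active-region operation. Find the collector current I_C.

Base loop: V_CC = I_B·R_B + V_BE, so I_B = (15 − 0.7)/1000 kΩ = 0.0143 mA.
In the active region I_C = β·I_B = 250 × 0.0143 = 3.58 mA.
Collector loop: V_CE = V_CC − I_C·R_C = 15 − 3.58×1.2 = 10.7 V.
Since V_CE = 10.7 V > V_CE(sat) ≈ 0.2 V, the transistor is in the active region as assumed.

I_C ≈ 3.6 mA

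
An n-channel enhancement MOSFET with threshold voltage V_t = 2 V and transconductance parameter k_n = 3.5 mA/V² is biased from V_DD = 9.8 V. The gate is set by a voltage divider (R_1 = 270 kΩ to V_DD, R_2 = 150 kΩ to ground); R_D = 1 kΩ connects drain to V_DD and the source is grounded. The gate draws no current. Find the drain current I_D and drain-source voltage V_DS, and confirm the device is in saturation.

I_D ≈ 3.9 mA, V_DS ≈ 5.9 V

V_G = V_DD·R_2/(R_1+R_2) = 9.8×150/420 = 3.5 V. With the source grounded, V_GS = V_G = 3.5 V.
Assume saturation: I_D = (k_n/2)(V_GS − V_t)² = (3.5/2)×(3.5 − 2)² = 1.75×1.5² = 3.94 mA.
V_DS = V_DD − I_D·R_D = 9.8 − 3.94×1 = 5.86 V.
Saturation requires V_DS ≥ V_GS − V_t = 1.5 V; 5.86 ≥ 1.5 ✓.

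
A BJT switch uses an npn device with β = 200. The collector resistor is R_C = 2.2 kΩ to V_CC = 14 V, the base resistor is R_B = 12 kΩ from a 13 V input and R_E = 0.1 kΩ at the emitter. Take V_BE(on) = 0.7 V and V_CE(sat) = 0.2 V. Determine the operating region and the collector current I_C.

Assume active: I_B = (13 − 0.7)/(12 + 201×0.1) = 0.383 mA, I_C = β·I_B = 76.6 mA.
Then V_CE = 14 − 76.6×2.2 − 77×0.1 = -162 V < 0.2 V — the active assumption fails.
Re-solve with V_CE = 0.2 V. KCL at the emitter: V_E/R_E = (V_BB−0.7−V_E)/R_B + (V_CC−0.2−V_E)/R_C, giving V_E = 0.693 V.
I_C = (V_CC − 0.2 − V_E)/R_C = (13.8 − 0.693)/2.2 = 5.96 mA.
Check: I_B = (12.3 − 0.693)/12 = 0.967 mA, and β·I_B = 193 mA > I_C, confirming saturation.

saturation; I_C ≈ 6 mA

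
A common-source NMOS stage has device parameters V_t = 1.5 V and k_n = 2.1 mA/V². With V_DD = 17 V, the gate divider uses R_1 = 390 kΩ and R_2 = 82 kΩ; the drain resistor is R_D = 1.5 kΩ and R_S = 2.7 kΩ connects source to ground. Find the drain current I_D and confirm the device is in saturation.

I_D ≈ 0.33 mA

V_G = V_DD·R_2/(R_1+R_2) = 17×82/472 = 2.95 V.
Assume saturation: I_D = (k_n/2)(V_GS − V_t)² with V_GS = V_G − I_D·R_S = 2.95 − 2.7·I_D.
Substituting gives 7.65·I_D² − 9.24·I_D + 2.22 = 0, with roots I_D = 0.331 or 0.877 mA.
The root I_D = 0.877 mA gives V_GS = 0.586 V ≤ V_t, so take I_D = 0.331 mA.
Then V_GS = 2.06 V and V_DS = V_DD − I_D(R_D+R_S) = 17 − 0.331×4.2 = 15.6 V.
Saturation requires V_DS ≥ V_GS − V_t = 0.561 V; 15.6 ≥ 0.561 ✓.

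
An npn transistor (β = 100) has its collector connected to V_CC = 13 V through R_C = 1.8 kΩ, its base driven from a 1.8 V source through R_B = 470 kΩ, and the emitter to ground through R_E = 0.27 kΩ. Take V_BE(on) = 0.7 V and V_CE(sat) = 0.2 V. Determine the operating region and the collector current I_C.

Assume active. Base-emitter loop: I_B = (V_BB − V_BE)/(R_B + (β+1)R_E) = (1.8 − 0.7)/(470 + 101×0.27) = 0.00221 mA.
I_C = β·I_B = 100×0.00221 = 0.221 mA.
V_CE = V_CC − I_C·R_C − I_E·R_E = 13 − 0.221×1.8 − 0.223×0.27 = 12.5 V > V_CE(sat), so the active-region assumption holds.

active; I_C ≈ 0.22 mA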